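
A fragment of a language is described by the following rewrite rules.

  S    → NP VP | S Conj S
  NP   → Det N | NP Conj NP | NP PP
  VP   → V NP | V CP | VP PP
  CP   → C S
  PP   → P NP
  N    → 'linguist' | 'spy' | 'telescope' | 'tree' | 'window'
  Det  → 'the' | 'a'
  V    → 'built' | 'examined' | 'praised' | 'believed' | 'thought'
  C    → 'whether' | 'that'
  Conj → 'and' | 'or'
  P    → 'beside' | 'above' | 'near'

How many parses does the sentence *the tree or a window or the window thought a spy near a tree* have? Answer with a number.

Two of the 4 distinct bracketings:
[S [NP [NP [Det the] [N tree]] [Conj or] [NP [NP [Det a] [N window]] [Conj or] [NP [Det the] [N window]]]] [VP [V thought] [NP [NP [Det a] [N spy]] [PP [P near] [NP [Det a] [N tree]]]]]]
[S [NP [NP [Det the] [N tree]] [Conj or] [NP [NP [Det a] [N window]] [Conj or] [NP [Det the] [N window]]]] [VP [VP [V thought] [NP [Det a] [N spy]]] [PP [P near] [NP [Det a] [N tree]]]]]
The difference turns on whether NP → NP PP is used at the relevant span, versus an alternative expansion of NP.

4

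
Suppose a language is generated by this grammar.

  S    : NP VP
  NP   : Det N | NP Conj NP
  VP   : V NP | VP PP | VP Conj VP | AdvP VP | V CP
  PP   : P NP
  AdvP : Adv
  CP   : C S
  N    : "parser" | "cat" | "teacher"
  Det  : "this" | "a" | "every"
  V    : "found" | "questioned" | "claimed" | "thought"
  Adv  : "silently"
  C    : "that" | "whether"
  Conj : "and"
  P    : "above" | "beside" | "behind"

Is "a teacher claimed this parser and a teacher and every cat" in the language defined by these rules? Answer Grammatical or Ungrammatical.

[S [NP [Det a] [N teacher]] [VP [V claimed] [NP [NP [Det this] [N parser]] [Conj and] [NP [NP [Det a] [N teacher]] [Conj and] [NP [Det every] [N cat]]]]]]
Every word is introduced by a lexical rule and the phrasal rules combine the resulting categories into a single S.

Grammatical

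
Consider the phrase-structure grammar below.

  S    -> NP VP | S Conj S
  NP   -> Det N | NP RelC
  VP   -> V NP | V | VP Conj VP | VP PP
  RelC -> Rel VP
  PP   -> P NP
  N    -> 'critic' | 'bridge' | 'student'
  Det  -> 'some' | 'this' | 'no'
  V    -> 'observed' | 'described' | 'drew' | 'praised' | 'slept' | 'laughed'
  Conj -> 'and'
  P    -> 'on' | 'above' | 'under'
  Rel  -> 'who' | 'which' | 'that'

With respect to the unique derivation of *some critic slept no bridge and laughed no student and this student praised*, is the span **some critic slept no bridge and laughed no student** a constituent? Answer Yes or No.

Yes

[S [S [NP [Det some] [N critic]] [VP [VP [V slept] [NP [Det no] [N bridge]]] [Conj and] [VP [V laughed] [NP [Det no] [N student]]]]] [Conj and] [S [NP [Det this] [N student]] [VP [V praised]]]]
The words 'some critic slept no bridge and laughed no student' are exhaustively dominated by a single S node (built by S → NP VP), so they form a constituent.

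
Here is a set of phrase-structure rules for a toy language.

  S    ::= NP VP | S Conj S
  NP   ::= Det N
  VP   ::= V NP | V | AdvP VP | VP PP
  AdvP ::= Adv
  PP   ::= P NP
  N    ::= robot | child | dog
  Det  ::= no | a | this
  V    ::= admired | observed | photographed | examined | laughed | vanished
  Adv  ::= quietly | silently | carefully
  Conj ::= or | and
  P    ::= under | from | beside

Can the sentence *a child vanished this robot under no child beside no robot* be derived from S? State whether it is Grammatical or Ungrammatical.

S
  NP
    Det: a
    N: child
  VP
    VP
      VP
        V: vanished
        NP
          Det: this
          N: robot
      PP
        P: under
        NP
          Det: no
          N: child
    PP
      P: beside
      NP
        Det: no
        N: robot
Each bracket corresponds to one application of a listed rule, so the string is derivable from S.

Grammatical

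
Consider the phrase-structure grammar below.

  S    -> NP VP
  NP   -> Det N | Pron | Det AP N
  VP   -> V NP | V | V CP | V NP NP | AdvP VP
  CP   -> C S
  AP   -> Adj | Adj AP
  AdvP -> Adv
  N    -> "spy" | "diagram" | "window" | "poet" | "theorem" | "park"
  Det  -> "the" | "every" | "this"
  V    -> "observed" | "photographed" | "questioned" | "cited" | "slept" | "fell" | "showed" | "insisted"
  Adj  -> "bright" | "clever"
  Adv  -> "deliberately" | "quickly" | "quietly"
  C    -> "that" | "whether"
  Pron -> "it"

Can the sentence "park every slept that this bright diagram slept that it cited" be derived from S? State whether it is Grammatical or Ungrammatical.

Ungrammatical

A Det word can never sit immediately before a V word in any string this grammar generates, so the substring 'every slept' rules out a derivation.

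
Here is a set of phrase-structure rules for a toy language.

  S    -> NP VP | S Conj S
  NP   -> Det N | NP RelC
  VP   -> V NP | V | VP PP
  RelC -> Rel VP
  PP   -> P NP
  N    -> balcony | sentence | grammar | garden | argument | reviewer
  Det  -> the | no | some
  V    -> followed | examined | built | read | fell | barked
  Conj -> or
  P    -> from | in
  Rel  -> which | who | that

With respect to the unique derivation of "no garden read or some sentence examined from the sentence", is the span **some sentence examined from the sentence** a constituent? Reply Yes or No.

[S [S [NP [Det no] [N garden]] [VP [V read]]] [Conj or] [S [NP [Det some] [N sentence]] [VP [VP [V examined]] [PP [P from] [NP [Det the] [N sentence]]]]]]
The words 'some sentence examined from the sentence' are exhaustively dominated by a single S node (built by S → NP VP), so they form a constituent.

Yes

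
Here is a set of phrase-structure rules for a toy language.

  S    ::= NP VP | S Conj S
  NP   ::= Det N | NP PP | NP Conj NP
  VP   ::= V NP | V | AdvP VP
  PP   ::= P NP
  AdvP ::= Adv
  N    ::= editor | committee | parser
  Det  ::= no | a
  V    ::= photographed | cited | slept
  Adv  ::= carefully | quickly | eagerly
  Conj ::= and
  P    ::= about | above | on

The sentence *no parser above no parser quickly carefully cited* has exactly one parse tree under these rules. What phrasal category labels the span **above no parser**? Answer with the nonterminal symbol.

S
  NP
    NP
      Det: no
      N: parser
    PP
      P: above
      NP
        Det: no
        N: parser
  VP
    AdvP
      Adv: quickly
    VP
      AdvP
        Adv: carefully
      VP
        V: cited
The span 'above no parser' is the PP node built by PP → P NP.

PP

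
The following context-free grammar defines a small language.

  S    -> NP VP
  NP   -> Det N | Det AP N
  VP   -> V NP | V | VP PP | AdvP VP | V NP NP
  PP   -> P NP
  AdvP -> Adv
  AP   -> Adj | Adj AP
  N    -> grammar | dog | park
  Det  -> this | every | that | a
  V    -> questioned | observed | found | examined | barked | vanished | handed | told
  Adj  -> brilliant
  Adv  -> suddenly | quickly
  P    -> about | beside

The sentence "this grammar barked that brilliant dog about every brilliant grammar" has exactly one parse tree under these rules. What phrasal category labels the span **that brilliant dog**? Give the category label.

[S [NP [Det this] [N grammar]] [VP [VP [V barked] [NP [Det that] [AP [Adj brilliant]] [N dog]]] [PP [P about] [NP [Det every] [AP [Adj brilliant]] [N grammar]]]]]
The span 'that brilliant dog' is the NP node built by NP → Det AP N.

NP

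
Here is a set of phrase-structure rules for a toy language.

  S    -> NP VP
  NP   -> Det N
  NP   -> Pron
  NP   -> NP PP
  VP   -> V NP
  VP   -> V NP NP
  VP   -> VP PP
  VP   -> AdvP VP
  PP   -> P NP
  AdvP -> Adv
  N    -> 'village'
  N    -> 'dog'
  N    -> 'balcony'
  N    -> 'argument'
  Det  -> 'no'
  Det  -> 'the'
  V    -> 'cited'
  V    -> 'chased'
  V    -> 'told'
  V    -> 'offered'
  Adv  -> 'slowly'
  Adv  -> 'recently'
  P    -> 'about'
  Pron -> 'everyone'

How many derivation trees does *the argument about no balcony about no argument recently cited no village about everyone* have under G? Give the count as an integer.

6

Two of the 6 distinct bracketings:
[S [NP [NP [Det the] [N argument]] [PP [P about] [NP [NP [Det no] [N balcony]] [PP [P about] [NP [Det no] [N argument]]]]]] [VP [VP [AdvP [Adv recently]] [VP [V cited] [NP [Det no] [N village]]]] [PP [P about] [NP [Pron everyone]]]]]
[S [NP [NP [Det the] [N argument]] [PP [P about] [NP [NP [Det no] [N balcony]] [PP [P about] [NP [Det no] [N argument]]]]]] [VP [AdvP [Adv recently]] [VP [V cited] [NP [NP [Det no] [N village]] [PP [P about] [NP [Pron everyone]]]]]]]
The difference turns on whether VP → VP PP is used at the relevant span, versus an alternative expansion of VP.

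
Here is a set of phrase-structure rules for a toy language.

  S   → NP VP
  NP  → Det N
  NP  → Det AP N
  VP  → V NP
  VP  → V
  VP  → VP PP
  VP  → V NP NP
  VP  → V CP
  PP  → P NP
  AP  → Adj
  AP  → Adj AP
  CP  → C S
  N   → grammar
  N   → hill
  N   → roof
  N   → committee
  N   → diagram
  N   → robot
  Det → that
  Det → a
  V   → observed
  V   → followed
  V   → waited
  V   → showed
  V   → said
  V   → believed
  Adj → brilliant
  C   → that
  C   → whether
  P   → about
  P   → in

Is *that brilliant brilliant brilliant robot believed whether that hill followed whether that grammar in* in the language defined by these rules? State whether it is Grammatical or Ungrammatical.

For S → NP VP, the only prefix that parses as NP is 'that brilliant brilliant brilliant robot', but the remainder 'believed whether that hill followed whether that grammar in' is not a VP under these rules.

Ungrammatical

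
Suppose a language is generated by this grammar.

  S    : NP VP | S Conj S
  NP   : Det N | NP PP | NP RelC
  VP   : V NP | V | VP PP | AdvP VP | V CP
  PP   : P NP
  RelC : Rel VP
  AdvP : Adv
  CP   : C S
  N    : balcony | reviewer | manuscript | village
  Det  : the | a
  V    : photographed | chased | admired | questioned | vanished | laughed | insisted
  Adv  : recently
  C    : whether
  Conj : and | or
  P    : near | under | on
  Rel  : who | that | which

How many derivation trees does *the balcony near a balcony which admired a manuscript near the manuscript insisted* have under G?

7

Two of the 7 distinct bracketings:
[S [NP [NP [Det the] [N balcony]] [PP [P near] [NP [NP [NP [Det a] [N balcony]] [RelC [Rel which] [VP [V admired] [NP [Det a] [N manuscript]]]]] [PP [P near] [NP [Det the] [N manuscript]]]]]] [VP [V insisted]]]
[S [NP [NP [Det the] [N balcony]] [PP [P near] [NP [NP [Det a] [N balcony]] [RelC [Rel which] [VP [V admired] [NP [NP [Det a] [N manuscript]] [PP [P near] [NP [Det the] [N manuscript]]]]]]]]] [VP [V insisted]]]
The trees differ in how a recursive rule is bracketed over the same span.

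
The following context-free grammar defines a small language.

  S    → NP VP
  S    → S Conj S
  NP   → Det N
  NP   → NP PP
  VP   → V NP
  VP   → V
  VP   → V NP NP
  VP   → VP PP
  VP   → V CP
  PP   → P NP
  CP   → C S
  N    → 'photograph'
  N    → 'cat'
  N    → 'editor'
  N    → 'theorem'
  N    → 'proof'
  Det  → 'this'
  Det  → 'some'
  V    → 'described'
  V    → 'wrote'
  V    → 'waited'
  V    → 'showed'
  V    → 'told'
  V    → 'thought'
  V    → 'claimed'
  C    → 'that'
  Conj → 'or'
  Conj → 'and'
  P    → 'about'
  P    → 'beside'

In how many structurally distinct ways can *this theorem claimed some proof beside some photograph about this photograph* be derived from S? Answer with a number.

Two of the 5 distinct bracketings:
[S [NP [Det this] [N theorem]] [VP [V claimed] [NP [NP [Det some] [N proof]] [PP [P beside] [NP [NP [Det some] [N photograph]] [PP [P about] [NP [Det this] [N photograph]]]]]]]]
[S [NP [Det this] [N theorem]] [VP [V claimed] [NP [NP [NP [Det some] [N proof]] [PP [P beside] [NP [Det some] [N photograph]]]] [PP [P about] [NP [Det this] [N photograph]]]]]]
The trees differ in how a recursive rule is bracketed over the same span.

5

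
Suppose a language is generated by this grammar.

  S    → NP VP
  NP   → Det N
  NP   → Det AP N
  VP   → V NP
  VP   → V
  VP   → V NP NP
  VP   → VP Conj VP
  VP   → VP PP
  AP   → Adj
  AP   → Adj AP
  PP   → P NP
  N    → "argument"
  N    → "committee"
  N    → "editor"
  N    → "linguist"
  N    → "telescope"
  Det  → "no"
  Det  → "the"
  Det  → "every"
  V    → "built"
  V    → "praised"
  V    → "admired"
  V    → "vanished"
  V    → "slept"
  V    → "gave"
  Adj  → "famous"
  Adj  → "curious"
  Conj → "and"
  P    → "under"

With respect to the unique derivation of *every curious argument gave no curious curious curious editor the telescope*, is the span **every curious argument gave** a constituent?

[S [NP [Det every] [AP [Adj curious]] [N argument]] [VP [V gave] [NP [Det no] [AP [Adj curious] [AP [Adj curious] [AP [Adj curious]]]] [N editor]] [NP [Det the] [N telescope]]]]
The smallest constituent containing 'every curious argument gave' is the S spanning 'every curious argument gave no curious curious curious editor the telescope'; no single node in the tree dominates exactly the given words.

No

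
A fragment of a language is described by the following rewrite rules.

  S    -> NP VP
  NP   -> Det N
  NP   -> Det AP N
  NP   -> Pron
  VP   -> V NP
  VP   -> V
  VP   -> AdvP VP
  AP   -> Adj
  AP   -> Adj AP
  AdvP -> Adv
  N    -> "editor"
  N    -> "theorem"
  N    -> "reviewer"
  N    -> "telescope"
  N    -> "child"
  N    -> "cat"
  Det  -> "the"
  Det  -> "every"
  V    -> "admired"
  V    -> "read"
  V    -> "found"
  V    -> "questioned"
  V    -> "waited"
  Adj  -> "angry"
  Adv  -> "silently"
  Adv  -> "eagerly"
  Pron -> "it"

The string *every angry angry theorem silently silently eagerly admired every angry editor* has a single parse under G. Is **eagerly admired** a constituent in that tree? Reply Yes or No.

No

[S [NP [Det every] [AP [Adj angry] [AP [Adj angry]]] [N theorem]] [VP [AdvP [Adv silently]] [VP [AdvP [Adv silently]] [VP [AdvP [Adv eagerly]] [VP [V admired] [NP [Det every] [AP [Adj angry]] [N editor]]]]]]]
The smallest constituent containing 'eagerly admired' is the VP spanning 'eagerly admired every angry editor'; no single node in the tree dominates exactly the given words.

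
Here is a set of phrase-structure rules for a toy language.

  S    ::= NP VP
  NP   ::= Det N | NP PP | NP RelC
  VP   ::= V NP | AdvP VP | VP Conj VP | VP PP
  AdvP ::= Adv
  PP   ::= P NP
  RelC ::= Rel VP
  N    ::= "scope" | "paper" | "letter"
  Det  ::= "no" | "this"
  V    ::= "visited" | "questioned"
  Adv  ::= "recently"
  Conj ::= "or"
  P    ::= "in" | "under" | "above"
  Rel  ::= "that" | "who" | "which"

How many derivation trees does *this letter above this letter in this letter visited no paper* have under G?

The two bracketings:
[S [NP [NP [Det this] [N letter]] [PP [P above] [NP [NP [Det this] [N letter]] [PP [P in] [NP [Det this] [N letter]]]]]] [VP [V visited] [NP [Det no] [N paper]]]]
[S [NP [NP [NP [Det this] [N letter]] [PP [P above] [NP [Det this] [N letter]]]] [PP [P in] [NP [Det this] [N letter]]]] [VP [V visited] [NP [Det no] [N paper]]]]
The trees differ in how a recursive rule is bracketed over the same span.

2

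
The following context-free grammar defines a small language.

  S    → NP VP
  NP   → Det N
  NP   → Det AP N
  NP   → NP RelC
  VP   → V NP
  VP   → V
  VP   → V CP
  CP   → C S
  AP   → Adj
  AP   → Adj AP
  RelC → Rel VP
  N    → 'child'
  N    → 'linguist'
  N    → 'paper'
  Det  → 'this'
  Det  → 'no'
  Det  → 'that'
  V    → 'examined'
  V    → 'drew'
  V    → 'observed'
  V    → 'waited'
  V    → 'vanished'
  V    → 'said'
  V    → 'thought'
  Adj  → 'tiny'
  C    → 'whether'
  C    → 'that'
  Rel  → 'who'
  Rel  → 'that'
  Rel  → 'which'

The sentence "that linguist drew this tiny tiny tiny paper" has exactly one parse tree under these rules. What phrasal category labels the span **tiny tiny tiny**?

AP

[S [NP [Det that] [N linguist]] [VP [V drew] [NP [Det this] [AP [Adj tiny] [AP [Adj tiny] [AP [Adj tiny]]]] [N paper]]]]
The span 'tiny tiny tiny' is the AP node built by AP → Adj AP.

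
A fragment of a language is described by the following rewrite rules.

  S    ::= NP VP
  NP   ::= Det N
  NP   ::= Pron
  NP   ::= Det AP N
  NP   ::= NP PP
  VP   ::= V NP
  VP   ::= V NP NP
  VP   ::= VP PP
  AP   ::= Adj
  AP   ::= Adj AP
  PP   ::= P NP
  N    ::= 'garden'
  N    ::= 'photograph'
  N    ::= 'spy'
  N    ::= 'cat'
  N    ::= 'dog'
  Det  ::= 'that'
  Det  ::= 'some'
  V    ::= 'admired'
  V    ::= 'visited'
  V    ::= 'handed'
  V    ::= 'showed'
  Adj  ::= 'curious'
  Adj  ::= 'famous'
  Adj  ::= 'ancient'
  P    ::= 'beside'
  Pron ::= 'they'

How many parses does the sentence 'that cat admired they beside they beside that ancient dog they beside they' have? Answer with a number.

Two of the 4 distinct bracketings:
[S [NP [Det that] [N cat]] [VP [V admired] [NP [NP [Pron they]] [PP [P beside] [NP [NP [Pron they]] [PP [P beside] [NP [Det that] [AP [Adj ancient]] [N dog]]]]]] [NP [NP [Pron they]] [PP [P beside] [NP [Pron they]]]]]]
[S [NP [Det that] [N cat]] [VP [V admired] [NP [NP [NP [Pron they]] [PP [P beside] [NP [Pron they]]]] [PP [P beside] [NP [Det that] [AP [Adj ancient]] [N dog]]]] [NP [NP [Pron they]] [PP [P beside] [NP [Pron they]]]]]]
The trees differ in how a recursive rule is bracketed over the same span.

4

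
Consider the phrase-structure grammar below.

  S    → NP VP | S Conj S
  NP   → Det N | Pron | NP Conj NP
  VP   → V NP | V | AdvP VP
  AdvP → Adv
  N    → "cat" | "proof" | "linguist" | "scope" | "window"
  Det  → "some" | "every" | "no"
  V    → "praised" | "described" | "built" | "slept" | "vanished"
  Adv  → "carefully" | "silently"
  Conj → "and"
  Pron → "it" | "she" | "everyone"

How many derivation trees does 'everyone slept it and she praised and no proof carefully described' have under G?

2

The two bracketings:
[S [S [NP [Pron everyone]] [VP [V slept] [NP [Pron it]]]] [Conj and] [S [S [NP [Pron she]] [VP [V praised]]] [Conj and] [S [NP [Det no] [N proof]] [VP [AdvP [Adv carefully]] [VP [V described]]]]]]
[S [S [S [NP [Pron everyone]] [VP [V slept] [NP [Pron it]]]] [Conj and] [S [NP [Pron she]] [VP [V praised]]]] [Conj and] [S [NP [Det no] [N proof]] [VP [AdvP [Adv carefully]] [VP [V described]]]]]
The trees differ in how a recursive rule is bracketed over the same span.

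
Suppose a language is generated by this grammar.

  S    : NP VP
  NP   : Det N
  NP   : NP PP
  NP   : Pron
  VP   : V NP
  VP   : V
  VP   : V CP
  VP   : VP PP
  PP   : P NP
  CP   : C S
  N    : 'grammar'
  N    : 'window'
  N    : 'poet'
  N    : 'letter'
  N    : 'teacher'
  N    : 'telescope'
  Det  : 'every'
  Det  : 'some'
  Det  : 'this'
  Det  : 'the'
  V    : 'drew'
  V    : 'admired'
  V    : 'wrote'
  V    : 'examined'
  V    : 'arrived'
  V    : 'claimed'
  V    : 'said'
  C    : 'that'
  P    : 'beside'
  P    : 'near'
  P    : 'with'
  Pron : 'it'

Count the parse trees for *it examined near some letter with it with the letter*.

Two of the 5 distinct bracketings:
[S [NP [Pron it]] [VP [VP [V examined]] [PP [P near] [NP [NP [Det some] [N letter]] [PP [P with] [NP [NP [Pron it]] [PP [P with] [NP [Det the] [N letter]]]]]]]]]
[S [NP [Pron it]] [VP [VP [V examined]] [PP [P near] [NP [NP [NP [Det some] [N letter]] [PP [P with] [NP [Pron it]]]] [PP [P with] [NP [Det the] [N letter]]]]]]]
The trees differ in how a recursive rule is bracketed over the same span.

5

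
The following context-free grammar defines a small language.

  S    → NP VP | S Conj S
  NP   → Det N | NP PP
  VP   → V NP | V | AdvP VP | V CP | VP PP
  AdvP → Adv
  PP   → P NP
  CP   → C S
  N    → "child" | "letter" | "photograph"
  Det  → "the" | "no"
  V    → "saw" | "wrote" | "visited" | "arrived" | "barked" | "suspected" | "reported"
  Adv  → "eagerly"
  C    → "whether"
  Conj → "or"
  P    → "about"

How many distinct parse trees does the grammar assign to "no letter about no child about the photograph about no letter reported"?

Two of the 5 distinct bracketings:
[S [NP [NP [Det no] [N letter]] [PP [P about] [NP [NP [Det no] [N child]] [PP [P about] [NP [NP [Det the] [N photograph]] [PP [P about] [NP [Det no] [N letter]]]]]]]] [VP [V reported]]]
[S [NP [NP [Det no] [N letter]] [PP [P about] [NP [NP [NP [Det no] [N child]] [PP [P about] [NP [Det the] [N photograph]]]] [PP [P about] [NP [Det no] [N letter]]]]]] [VP [V reported]]]
The trees differ in how a recursive rule is bracketed over the same span.

5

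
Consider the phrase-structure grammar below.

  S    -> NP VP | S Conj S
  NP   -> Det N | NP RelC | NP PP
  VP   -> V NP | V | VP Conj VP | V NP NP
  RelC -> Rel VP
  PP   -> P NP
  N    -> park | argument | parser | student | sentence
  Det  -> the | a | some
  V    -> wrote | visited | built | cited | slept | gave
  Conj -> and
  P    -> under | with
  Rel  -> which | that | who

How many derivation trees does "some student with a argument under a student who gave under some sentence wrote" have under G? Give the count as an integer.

Two of the 9 distinct bracketings:
[S [NP [NP [Det some] [N student]] [PP [P with] [NP [NP [Det a] [N argument]] [PP [P under] [NP [NP [NP [Det a] [N student]] [RelC [Rel who] [VP [V gave]]]] [PP [P under] [NP [Det some] [N sentence]]]]]]]] [VP [V wrote]]]
[S [NP [NP [Det some] [N student]] [PP [P with] [NP [NP [NP [NP [Det a] [N argument]] [PP [P under] [NP [Det a] [N student]]]] [RelC [Rel who] [VP [V gave]]]] [PP [P under] [NP [Det some] [N sentence]]]]]] [VP [V wrote]]]
The trees differ in how a recursive rule is bracketed over the same span.

9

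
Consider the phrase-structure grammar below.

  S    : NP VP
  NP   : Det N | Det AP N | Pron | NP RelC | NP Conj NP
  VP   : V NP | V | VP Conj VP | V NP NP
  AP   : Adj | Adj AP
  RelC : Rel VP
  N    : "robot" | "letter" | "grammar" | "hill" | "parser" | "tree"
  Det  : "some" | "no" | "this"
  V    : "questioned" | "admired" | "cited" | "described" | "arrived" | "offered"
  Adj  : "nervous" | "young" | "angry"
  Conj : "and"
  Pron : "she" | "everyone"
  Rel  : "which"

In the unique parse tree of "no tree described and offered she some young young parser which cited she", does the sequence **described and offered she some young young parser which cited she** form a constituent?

[S [NP [Det no] [N tree]] [VP [VP [V described]] [Conj and] [VP [V offered] [NP [Pron she]] [NP [NP [Det some] [AP [Adj young] [AP [Adj young]]] [N parser]] [RelC [Rel which] [VP [V cited] [NP [Pron she]]]]]]]]
The words 'described and offered she some young young parser which cited she' are exhaustively dominated by a single VP node (built by VP → VP Conj VP), so they form a constituent.

Yes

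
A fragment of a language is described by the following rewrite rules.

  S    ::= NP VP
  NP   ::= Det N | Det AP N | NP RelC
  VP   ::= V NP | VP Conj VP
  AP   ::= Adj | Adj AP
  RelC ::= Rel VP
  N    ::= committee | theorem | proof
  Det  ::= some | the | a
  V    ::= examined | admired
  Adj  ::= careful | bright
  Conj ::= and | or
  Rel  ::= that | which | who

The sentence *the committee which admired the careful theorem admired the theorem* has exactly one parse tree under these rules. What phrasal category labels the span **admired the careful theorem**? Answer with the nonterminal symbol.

VP

[S [NP [NP [Det the] [N committee]] [RelC [Rel which] [VP [V admired] [NP [Det the] [AP [Adj careful]] [N theorem]]]]] [VP [V admired] [NP [Det the] [N theorem]]]]
The span 'admired the careful theorem' is the VP node built by VP → V NP.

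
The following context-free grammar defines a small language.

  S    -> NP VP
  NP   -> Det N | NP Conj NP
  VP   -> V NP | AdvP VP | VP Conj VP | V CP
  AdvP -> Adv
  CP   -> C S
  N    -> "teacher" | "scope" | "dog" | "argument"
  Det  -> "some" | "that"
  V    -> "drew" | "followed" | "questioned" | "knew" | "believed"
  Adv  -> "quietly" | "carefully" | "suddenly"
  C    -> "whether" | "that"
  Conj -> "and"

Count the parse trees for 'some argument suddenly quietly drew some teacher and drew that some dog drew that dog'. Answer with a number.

Two of the 3 distinct bracketings:
[S [NP [Det some] [N argument]] [VP [AdvP [Adv suddenly]] [VP [AdvP [Adv quietly]] [VP [VP [V drew] [NP [Det some] [N teacher]]] [Conj and] [VP [V drew] [CP [C that] [S [NP [Det some] [N dog]] [VP [V drew] [NP [Det that] [N dog]]]]]]]]]]
[S [NP [Det some] [N argument]] [VP [AdvP [Adv suddenly]] [VP [VP [AdvP [Adv quietly]] [VP [V drew] [NP [Det some] [N teacher]]]] [Conj and] [VP [V drew] [CP [C that] [S [NP [Det some] [N dog]] [VP [V drew] [NP [Det that] [N dog]]]]]]]]]
The trees differ in how a recursive rule is bracketed over the same span.

3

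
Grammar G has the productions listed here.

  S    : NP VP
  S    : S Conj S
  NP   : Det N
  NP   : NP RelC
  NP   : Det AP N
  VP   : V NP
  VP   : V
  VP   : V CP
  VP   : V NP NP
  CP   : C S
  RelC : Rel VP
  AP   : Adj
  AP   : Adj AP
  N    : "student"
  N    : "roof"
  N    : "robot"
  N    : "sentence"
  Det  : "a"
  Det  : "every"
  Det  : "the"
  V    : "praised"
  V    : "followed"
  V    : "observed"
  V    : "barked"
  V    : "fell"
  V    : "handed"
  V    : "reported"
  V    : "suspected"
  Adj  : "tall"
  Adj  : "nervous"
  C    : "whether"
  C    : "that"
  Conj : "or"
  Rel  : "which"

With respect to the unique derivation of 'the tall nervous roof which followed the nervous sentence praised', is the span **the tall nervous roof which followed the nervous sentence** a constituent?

[S [NP [NP [Det the] [AP [Adj tall] [AP [Adj nervous]]] [N roof]] [RelC [Rel which] [VP [V followed] [NP [Det the] [AP [Adj nervous]] [N sentence]]]]] [VP [V praised]]]
The words 'the tall nervous roof which followed the nervous sentence' are exhaustively dominated by a single NP node (built by NP → NP RelC), so they form a constituent.

Yes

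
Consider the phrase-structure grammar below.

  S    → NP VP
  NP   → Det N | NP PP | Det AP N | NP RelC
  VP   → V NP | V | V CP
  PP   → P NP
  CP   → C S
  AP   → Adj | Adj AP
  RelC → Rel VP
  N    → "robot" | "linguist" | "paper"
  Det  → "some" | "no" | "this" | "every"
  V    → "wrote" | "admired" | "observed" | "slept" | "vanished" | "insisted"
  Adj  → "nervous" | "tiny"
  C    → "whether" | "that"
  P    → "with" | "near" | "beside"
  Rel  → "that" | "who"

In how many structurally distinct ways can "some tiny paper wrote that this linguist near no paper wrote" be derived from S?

1

[S [NP [Det some] [AP [Adj tiny]] [N paper]] [VP [V wrote] [CP [C that] [S [NP [NP [Det this] [N linguist]] [PP [P near] [NP [Det no] [N paper]]]] [VP [V wrote]]]]]]
No rule offers an alternative attachment or grouping for any span, so this is the only derivation.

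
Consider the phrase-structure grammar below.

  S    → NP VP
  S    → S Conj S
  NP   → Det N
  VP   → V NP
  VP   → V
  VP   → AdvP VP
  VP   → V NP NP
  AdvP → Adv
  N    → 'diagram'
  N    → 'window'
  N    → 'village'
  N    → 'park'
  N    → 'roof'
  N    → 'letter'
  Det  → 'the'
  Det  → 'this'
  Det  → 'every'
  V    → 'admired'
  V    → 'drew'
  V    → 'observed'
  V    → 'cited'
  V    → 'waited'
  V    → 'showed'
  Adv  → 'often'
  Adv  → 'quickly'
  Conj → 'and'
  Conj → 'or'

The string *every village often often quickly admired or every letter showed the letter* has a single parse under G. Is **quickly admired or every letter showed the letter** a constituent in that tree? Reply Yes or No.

No

[S [S [NP [Det every] [N village]] [VP [AdvP [Adv often]] [VP [AdvP [Adv often]] [VP [AdvP [Adv quickly]] [VP [V admired]]]]]] [Conj or] [S [NP [Det every] [N letter]] [VP [V showed] [NP [Det the] [N letter]]]]]
The smallest constituent containing 'quickly admired or every letter showed the letter' is the S spanning 'every village often often quickly admired or every letter showed the letter'; no single node in the tree dominates exactly the given words.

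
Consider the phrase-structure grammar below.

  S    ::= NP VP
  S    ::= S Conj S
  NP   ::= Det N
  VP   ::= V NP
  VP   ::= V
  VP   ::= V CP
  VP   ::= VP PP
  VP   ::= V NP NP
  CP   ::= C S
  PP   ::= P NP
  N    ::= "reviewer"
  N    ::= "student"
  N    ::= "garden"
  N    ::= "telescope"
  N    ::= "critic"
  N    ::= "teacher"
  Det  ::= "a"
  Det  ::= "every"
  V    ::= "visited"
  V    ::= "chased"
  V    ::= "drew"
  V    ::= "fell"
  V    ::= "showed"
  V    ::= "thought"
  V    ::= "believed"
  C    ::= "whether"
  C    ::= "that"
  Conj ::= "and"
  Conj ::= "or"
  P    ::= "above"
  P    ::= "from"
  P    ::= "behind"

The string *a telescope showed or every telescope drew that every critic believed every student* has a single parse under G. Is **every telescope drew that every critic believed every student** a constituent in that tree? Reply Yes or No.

Yes

[S [S [NP [Det a] [N telescope]] [VP [V showed]]] [Conj or] [S [NP [Det every] [N telescope]] [VP [V drew] [CP [C that] [S [NP [Det every] [N critic]] [VP [V believed] [NP [Det every] [N student]]]]]]]]
The words 'every telescope drew that every critic believed every student' are exhaustively dominated by a single S node (built by S → NP VP), so they form a constituent.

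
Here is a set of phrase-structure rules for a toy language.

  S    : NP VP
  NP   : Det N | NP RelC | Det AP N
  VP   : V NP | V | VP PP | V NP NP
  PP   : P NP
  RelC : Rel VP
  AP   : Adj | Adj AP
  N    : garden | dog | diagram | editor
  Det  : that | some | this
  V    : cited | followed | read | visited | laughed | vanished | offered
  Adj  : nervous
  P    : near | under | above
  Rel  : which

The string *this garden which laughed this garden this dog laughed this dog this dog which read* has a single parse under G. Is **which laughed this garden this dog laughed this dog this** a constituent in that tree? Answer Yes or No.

No

[S [NP [NP [Det this] [N garden]] [RelC [Rel which] [VP [V laughed] [NP [Det this] [N garden]] [NP [Det this] [N dog]]]]] [VP [V laughed] [NP [Det this] [N dog]] [NP [NP [Det this] [N dog]] [RelC [Rel which] [VP [V read]]]]]]
The smallest constituent containing 'which laughed this garden this dog laughed this dog this' is the S spanning 'this garden which laughed this garden this dog laughed this dog this dog which read'; no single node in the tree dominates exactly the given words.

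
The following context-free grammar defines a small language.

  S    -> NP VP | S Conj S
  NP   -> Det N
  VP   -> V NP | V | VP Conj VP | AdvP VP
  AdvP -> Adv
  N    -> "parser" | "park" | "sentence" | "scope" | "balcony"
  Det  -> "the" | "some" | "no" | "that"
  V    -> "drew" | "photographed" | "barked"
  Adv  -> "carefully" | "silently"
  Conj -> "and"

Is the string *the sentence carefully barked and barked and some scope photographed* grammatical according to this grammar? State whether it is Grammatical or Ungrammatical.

[S [S [NP [Det the] [N sentence]] [VP [VP [AdvP [Adv carefully]] [VP [V barked]]] [Conj and] [VP [V barked]]]] [Conj and] [S [NP [Det some] [N scope]] [VP [V photographed]]]]
Every word is introduced by a lexical rule and the phrasal rules combine the resulting categories into a single S.

Grammatical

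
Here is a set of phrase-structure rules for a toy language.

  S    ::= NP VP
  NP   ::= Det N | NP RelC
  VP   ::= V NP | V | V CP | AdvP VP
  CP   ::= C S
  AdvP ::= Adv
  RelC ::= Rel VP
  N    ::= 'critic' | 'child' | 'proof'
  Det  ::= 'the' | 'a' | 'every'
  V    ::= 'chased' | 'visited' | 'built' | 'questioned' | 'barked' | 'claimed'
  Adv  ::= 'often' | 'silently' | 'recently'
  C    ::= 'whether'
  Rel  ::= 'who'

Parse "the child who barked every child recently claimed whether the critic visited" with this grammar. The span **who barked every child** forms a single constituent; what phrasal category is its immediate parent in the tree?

NP

[S [NP [NP [Det the] [N child]] [RelC [Rel who] [VP [V barked] [NP [Det every] [N child]]]]] [VP [AdvP [Adv recently]] [VP [V claimed] [CP [C whether] [S [NP [Det the] [N critic]] [VP [V visited]]]]]]]
The span 'who barked every child' is the RelC node built by RelC → Rel VP.
Its mother is the NP built by NP → NP RelC.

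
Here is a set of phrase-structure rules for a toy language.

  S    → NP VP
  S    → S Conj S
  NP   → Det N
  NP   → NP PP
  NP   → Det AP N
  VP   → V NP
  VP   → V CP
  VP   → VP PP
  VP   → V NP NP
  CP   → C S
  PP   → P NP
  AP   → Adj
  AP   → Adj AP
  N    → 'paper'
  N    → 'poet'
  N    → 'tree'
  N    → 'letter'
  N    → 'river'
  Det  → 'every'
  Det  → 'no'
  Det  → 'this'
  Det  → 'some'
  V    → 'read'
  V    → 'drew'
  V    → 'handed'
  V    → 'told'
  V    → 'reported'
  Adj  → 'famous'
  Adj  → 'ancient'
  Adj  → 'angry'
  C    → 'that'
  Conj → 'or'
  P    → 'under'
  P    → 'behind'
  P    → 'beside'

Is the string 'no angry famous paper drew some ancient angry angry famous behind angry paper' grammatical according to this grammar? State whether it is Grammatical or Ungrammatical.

An Adj word can never sit immediately before a P word in any string this grammar generates, so the substring 'famous behind' rules out a derivation.

Ungrammatical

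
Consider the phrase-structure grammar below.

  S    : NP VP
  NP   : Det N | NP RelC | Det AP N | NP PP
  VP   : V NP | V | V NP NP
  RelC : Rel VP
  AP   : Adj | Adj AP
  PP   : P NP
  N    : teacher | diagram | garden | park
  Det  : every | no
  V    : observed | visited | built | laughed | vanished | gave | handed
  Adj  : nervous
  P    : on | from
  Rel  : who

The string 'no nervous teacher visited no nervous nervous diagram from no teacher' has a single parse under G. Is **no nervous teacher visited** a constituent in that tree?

No

[S [NP [Det no] [AP [Adj nervous]] [N teacher]] [VP [V visited] [NP [NP [Det no] [AP [Adj nervous] [AP [Adj nervous]]] [N diagram]] [PP [P from] [NP [Det no] [N teacher]]]]]]
The smallest constituent containing 'no nervous teacher visited' is the S spanning 'no nervous teacher visited no nervous nervous diagram from no teacher'; no single node in the tree dominates exactly the given words.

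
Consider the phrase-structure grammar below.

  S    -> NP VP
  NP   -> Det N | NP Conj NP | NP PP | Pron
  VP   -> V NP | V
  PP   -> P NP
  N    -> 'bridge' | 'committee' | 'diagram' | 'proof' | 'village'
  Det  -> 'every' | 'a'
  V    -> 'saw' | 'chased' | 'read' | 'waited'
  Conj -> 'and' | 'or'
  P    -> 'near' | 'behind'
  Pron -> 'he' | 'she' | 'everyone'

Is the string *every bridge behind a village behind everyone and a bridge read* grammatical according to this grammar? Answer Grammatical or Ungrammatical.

Grammatical

S
  NP
    NP
      NP
        Det: every
        N: bridge
      PP
        P: behind
        NP
          NP
            Det: a
            N: village
          PP
            P: behind
            NP
              Pron: everyone
    Conj: and
    NP
      Det: a
      N: bridge
  VP
    V: read
The bracketing above is licensed at every node by one of the given productions, with S at the root.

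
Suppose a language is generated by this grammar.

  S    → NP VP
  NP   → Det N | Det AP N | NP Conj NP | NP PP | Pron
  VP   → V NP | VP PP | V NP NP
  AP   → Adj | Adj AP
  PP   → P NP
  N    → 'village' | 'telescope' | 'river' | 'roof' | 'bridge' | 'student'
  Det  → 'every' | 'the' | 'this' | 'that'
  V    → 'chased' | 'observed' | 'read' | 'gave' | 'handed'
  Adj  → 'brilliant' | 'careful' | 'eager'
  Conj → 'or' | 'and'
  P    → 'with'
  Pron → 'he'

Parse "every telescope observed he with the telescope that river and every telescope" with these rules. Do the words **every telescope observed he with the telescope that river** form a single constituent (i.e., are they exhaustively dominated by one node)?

[S [NP [Det every] [N telescope]] [VP [V observed] [NP [NP [Pron he]] [PP [P with] [NP [Det the] [N telescope]]]] [NP [NP [Det that] [N river]] [Conj and] [NP [Det every] [N telescope]]]]]
The smallest constituent containing 'every telescope observed he with the telescope that river' is the S spanning 'every telescope observed he with the telescope that river and every telescope'; no single node in the tree dominates exactly the given words.

No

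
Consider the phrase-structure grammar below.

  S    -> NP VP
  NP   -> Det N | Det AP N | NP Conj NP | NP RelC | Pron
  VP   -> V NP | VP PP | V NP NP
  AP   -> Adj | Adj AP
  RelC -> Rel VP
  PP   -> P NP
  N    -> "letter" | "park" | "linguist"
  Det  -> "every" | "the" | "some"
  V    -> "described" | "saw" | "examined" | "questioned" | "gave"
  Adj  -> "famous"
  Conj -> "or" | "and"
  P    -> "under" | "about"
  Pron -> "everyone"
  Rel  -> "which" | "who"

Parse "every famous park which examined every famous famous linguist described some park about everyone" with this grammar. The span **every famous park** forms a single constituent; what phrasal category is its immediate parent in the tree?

NP

S
  NP
    NP
      Det: every
      AP
        Adj: famous
      N: park
    RelC
      Rel: which
      VP
        V: examined
        NP
          Det: every
          AP
            Adj: famous
            AP
              Adj: famous
          N: linguist
  VP
    VP
      V: described
      NP
        Det: some
        N: park
    PP
      P: about
      NP
        Pron: everyone
The span 'every famous park' is the NP node built by NP → Det AP N.
Its mother is the NP built by NP → NP RelC.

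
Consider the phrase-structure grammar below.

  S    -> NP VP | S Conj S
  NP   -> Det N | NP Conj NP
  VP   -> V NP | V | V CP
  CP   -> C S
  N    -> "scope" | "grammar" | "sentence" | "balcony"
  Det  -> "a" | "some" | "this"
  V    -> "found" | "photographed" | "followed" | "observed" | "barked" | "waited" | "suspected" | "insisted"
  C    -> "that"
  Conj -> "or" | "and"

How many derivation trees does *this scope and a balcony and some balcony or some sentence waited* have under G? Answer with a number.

5

Two of the 5 distinct bracketings:
[S [NP [NP [Det this] [N scope]] [Conj and] [NP [NP [Det a] [N balcony]] [Conj and] [NP [NP [Det some] [N balcony]] [Conj or] [NP [Det some] [N sentence]]]]] [VP [V waited]]]
[S [NP [NP [Det this] [N scope]] [Conj and] [NP [NP [NP [Det a] [N balcony]] [Conj and] [NP [Det some] [N balcony]]] [Conj or] [NP [Det some] [N sentence]]]] [VP [V waited]]]
The trees differ in how a recursive rule is bracketed over the same span.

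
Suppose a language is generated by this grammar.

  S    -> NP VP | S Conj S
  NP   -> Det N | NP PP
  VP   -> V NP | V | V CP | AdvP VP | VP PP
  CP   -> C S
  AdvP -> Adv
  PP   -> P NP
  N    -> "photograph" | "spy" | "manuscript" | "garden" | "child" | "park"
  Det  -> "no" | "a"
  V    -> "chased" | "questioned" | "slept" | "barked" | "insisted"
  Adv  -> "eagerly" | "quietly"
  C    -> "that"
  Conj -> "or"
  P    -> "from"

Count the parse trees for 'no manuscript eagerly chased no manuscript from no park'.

3

Two of the 3 distinct bracketings:
[S [NP [Det no] [N manuscript]] [VP [AdvP [Adv eagerly]] [VP [V chased] [NP [NP [Det no] [N manuscript]] [PP [P from] [NP [Det no] [N park]]]]]]]
[S [NP [Det no] [N manuscript]] [VP [AdvP [Adv eagerly]] [VP [VP [V chased] [NP [Det no] [N manuscript]]] [PP [P from] [NP [Det no] [N park]]]]]]
The difference turns on whether NP → NP PP is used at the relevant span, versus an alternative expansion of NP.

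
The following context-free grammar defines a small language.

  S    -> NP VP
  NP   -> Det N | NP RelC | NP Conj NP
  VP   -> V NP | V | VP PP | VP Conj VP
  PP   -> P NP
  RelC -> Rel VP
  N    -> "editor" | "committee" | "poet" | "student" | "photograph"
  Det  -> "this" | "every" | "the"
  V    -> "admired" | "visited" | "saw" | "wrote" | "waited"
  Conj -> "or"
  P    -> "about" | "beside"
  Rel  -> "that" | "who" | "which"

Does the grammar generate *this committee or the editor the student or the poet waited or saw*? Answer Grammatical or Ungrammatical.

An N word can never sit immediately before a Det word in any string this grammar generates, so the substring 'editor the' rules out a derivation.

Ungrammatical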